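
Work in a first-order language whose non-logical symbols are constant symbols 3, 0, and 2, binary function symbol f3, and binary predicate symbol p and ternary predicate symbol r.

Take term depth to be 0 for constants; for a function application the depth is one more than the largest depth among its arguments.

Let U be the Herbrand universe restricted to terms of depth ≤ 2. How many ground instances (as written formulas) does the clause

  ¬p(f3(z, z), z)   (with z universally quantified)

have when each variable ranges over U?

147

Ground terms of depth ≤ 2:
  If N_k denotes the number of depth-≤k ground terms, the 3 constants give N_0 = 3, and each function symbol of arity r contributes N_{k-1}^r new terms at level k: N_k = 3 + N_{k-1}^2.
  N_0 = 3
  N_1 = 3 + 3^2 = 12
  N_2 = 3 + 12^2 = 147
So there are 147 ground terms available for substitution.
The variable z ranges independently over the available ground terms, and distinct assignments produce distinct instances.
Number of ground instances = 147.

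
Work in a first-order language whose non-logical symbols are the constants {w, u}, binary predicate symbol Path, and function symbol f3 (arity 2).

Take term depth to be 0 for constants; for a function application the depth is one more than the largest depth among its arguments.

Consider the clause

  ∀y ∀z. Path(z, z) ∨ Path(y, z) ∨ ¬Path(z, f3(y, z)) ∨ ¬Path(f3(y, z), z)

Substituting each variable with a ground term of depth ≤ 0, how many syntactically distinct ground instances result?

Ground terms of depth ≤ 0:
  Let N_k = |{terms of depth ≤ k}|. Then N_0 = 2 and N_k = 2 + N_{k-1}^2 for k ≥ 1 (one summand per function symbol, arity giving the exponent).
  N_0 = 2
So there are 2 ground terms available for substitution.
There are 2 variables to instantiate (y, z), each occurring in at least one literal, so different choices give different ground instances.
Number of ground instances = 2^2 = 4.

4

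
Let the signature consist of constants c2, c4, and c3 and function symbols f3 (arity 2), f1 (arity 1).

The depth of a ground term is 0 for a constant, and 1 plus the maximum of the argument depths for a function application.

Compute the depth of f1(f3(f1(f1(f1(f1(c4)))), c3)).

6

depth(f1(c4)) = 1 + depth(c4) = 1 + 0 = 1
depth(f1(f1(c4))) = 1 + depth(f1(c4)) = 1 + 1 = 2
depth(f1(f1(f1(c4)))) = 1 + depth(f1(f1(c4))) = 1 + 2 = 3
depth(f1(f1(f1(f1(c4))))) = 1 + depth(f1(f1(f1(c4)))) = 1 + 3 = 4
depth(f3(f1(f1(f1(f1(c4)))), c3)) = 1 + max(4, 0) = 5
depth(f1(f3(f1(f1(f1(f1(c4)))), c3))) = 1 + depth(f3(f1(f1(f1(f1(c4)))), c3)) = 1 + 5 = 6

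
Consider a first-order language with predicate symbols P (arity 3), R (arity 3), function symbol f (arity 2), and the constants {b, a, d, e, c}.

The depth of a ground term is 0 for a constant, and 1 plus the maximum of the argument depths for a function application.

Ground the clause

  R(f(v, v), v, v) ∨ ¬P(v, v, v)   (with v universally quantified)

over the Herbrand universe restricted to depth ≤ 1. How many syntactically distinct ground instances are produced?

30

Ground terms of depth ≤ 1:
  Let N_k = |{terms of depth ≤ k}|. Then N_0 = 5 and N_k = 5 + N_{k-1}^2 for k ≥ 1 (one summand per function symbol, arity giving the exponent).
  N_0 = 5
  N_1 = 5 + 5^2 = 30
So there are 30 ground terms available for substitution.
The body mentions the single quantified variable v; since ground terms form a free algebra, no two substitutions collapse to the same formula.
Number of ground instances = 30.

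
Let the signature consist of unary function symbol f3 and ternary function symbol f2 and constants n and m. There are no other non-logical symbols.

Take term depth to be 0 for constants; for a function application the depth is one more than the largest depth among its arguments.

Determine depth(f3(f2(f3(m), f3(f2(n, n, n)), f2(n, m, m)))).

depth(f3(m)) = 1 + depth(m) = 1 + 0 = 1
depth(f2(n, n, n)) = 1 + max(0, 0, 0) = 1
depth(f3(f2(n, n, n))) = 1 + depth(f2(n, n, n)) = 1 + 1 = 2
depth(f2(n, m, m)) = 1 + max(0, 0, 0) = 1
depth(f2(f3(m), f3(f2(n, n, n)), f2(n, m, m))) = 1 + max(1, 2, 1) = 3
depth(f3(f2(f3(m), f3(f2(n, n, n)), f2(n, m, m)))) = 1 + depth(f2(f3(m), f3(f2(n, n, n)), f2(n, m, m))) = 1 + 3 = 4

4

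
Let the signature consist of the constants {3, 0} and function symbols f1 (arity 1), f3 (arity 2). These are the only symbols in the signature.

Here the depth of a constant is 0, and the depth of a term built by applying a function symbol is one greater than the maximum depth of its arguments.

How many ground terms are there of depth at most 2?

If N_k denotes the number of depth-≤k ground terms, the 2 constants give N_0 = 2, and each function symbol of arity r contributes N_{k-1}^r new terms at level k: N_k = 2 + N_{k-1} + N_{k-1}^2.
N_0 = 2
N_1 = 2 + 2 + 2^2 = 8
N_2 = 2 + 8 + 8^2 = 74

74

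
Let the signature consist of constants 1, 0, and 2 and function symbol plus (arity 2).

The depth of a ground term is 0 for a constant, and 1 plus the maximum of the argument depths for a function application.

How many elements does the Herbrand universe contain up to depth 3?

If N_k denotes the number of depth-≤k ground terms, the 3 constants give N_0 = 3, and each function symbol of arity r contributes N_{k-1}^r new terms at level k: N_k = 3 + N_{k-1}^2.
N_0 = 3
N_1 = 3 + 3^2 = 12
N_2 = 3 + 12^2 = 147
N_3 = 3 + 147^2 = 21612

21612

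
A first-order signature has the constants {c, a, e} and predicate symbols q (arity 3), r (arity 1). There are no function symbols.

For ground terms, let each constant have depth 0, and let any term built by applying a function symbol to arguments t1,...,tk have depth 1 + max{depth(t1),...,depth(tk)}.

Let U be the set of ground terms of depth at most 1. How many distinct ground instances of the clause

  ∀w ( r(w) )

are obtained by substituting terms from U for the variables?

3

Ground terms of depth ≤ 1:
  With no function symbols every ground term is a constant, so there are exactly 3 ground terms at every depth bound.
  N_0 = 3
  N_1 = 3
  Explicitly: c, a, e.
So there are 3 ground terms available for substitution.
The body mentions the single quantified variable w; since ground terms form a free algebra, no two substitutions collapse to the same formula.
Number of ground instances = 3.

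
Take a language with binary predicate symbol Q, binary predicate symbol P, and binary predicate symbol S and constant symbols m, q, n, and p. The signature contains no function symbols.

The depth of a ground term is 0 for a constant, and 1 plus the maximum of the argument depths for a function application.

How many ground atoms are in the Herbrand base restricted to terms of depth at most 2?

48

First count ground terms of depth ≤ 2.
With no function symbols every ground term is a constant, so there are exactly 4 ground terms at every depth bound.
N_0 = 4
N_1 = 4
N_2 = 4
So |H| = 4.
Ground atoms are formed by filling each argument slot of a predicate with a term from H, so an r-ary predicate gives |H|^r atoms:
  Q: 4^2 = 16;  P: 4^2 = 16;  S: 4^2 = 16
Total ground atoms: 16 + 16 + 16 = 48.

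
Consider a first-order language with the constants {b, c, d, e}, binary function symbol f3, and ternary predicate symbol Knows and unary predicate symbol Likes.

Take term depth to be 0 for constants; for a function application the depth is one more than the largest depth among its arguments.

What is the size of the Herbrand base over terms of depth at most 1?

8020

First count ground terms of depth ≤ 1.
Write N_k for the number of ground terms of depth ≤ k. A term of depth ≤ k is either a constant or a function symbol applied to arguments of depth ≤ k−1, so N_k = 4 + N_{k-1}^2.
N_0 = 4
N_1 = 4 + 4^2 = 20
So |H| = 20.
Each predicate of arity r yields |H|^r ground atoms (one per choice of an r-tuple from H):
  Knows: 20^3 = 8000;  Likes: 20
Total ground atoms: 8000 + 20 = 8020.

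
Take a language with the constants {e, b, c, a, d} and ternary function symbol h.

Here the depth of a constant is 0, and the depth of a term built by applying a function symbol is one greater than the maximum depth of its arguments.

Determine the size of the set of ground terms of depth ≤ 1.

Count level by level. With function symbols h/3, the terms of depth ≤ k are the 5 constants together with each function applied to depth-≤(k−1) tuples, so N_k = 5 + N_{k-1}^3.
N_0 = 5
N_1 = 5 + 5^3 = 130

130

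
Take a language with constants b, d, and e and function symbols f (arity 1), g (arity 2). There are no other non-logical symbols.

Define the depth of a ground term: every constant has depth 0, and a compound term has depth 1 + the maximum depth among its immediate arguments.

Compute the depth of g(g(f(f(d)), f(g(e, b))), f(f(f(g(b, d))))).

5

depth(f(d)) = 1 + depth(d) = 1 + 0 = 1
depth(f(f(d))) = 1 + depth(f(d)) = 1 + 1 = 2
depth(g(e, b)) = 1 + max(0, 0) = 1
depth(f(g(e, b))) = 1 + depth(g(e, b)) = 1 + 1 = 2
depth(g(f(f(d)), f(g(e, b)))) = 1 + max(2, 2) = 3
depth(g(b, d)) = 1 + max(0, 0) = 1
depth(f(g(b, d))) = 1 + depth(g(b, d)) = 1 + 1 = 2
depth(f(f(g(b, d)))) = 1 + depth(f(g(b, d))) = 1 + 2 = 3
depth(f(f(f(g(b, d))))) = 1 + depth(f(f(g(b, d)))) = 1 + 3 = 4
depth(g(g(f(f(d)), f(g(e, b))), f(f(f(g(b, d)))))) = 1 + max(3, 4) = 5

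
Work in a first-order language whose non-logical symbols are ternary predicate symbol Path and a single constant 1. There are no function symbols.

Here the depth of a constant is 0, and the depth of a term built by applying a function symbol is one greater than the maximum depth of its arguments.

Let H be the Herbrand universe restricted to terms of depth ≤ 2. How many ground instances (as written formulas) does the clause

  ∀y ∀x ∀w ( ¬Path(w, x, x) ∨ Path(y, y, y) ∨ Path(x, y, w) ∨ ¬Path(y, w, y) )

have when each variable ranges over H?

1

Ground terms of depth ≤ 2:
  With no function symbols every ground term is a constant, so there is exactly 1 ground term at every depth bound.
  N_0 = 1
  N_1 = 1
  N_2 = 1
  Explicitly: 1.
So there is exactly 1 ground term available for substitution.
There are 3 variables to instantiate (y, x, w), each occurring in at least one literal, so different choices give different ground instances.
Number of ground instances = 1^3 = 1.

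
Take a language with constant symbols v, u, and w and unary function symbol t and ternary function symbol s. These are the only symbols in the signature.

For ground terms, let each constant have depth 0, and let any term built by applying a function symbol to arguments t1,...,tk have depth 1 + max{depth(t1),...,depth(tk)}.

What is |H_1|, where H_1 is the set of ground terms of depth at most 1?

33

If N_k denotes the number of depth-≤k ground terms, the 3 constants give N_0 = 3, and each function symbol of arity r contributes N_{k-1}^r new terms at level k: N_k = 3 + N_{k-1} + N_{k-1}^3.
N_0 = 3
N_1 = 3 + 3 + 3^3 = 33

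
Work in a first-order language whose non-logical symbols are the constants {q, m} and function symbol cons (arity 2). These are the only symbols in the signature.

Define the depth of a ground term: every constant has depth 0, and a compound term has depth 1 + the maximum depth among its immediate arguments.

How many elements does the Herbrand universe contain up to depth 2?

If N_k denotes the number of depth-≤k ground terms, the 2 constants give N_0 = 2, and each function symbol of arity r contributes N_{k-1}^r new terms at level k: N_k = 2 + N_{k-1}^2.
N_0 = 2
N_1 = 2 + 2^2 = 6
N_2 = 2 + 6^2 = 38

38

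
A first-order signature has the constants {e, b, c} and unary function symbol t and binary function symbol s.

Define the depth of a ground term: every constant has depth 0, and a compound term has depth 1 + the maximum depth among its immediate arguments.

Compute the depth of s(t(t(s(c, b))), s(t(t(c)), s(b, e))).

depth(s(c, b)) = 1 + max(0, 0) = 1
depth(t(s(c, b))) = 1 + depth(s(c, b)) = 1 + 1 = 2
depth(t(t(s(c, b)))) = 1 + depth(t(s(c, b))) = 1 + 2 = 3
depth(t(c)) = 1 + depth(c) = 1 + 0 = 1
depth(t(t(c))) = 1 + depth(t(c)) = 1 + 1 = 2
depth(s(b, e)) = 1 + max(0, 0) = 1
depth(s(t(t(c)), s(b, e))) = 1 + max(2, 1) = 3
depth(s(t(t(s(c, b))), s(t(t(c)), s(b, e)))) = 1 + max(3, 3) = 4

4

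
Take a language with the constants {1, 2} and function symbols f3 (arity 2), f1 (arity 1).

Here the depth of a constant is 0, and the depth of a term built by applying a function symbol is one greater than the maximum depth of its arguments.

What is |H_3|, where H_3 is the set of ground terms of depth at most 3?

5552

Count level by level. With function symbols f3/2, f1/1, the terms of depth ≤ k are the 2 constants together with each function applied to depth-≤(k−1) tuples, so N_k = 2 + N_{k-1}^2 + N_{k-1}.
N_0 = 2
N_1 = 2 + 2^2 + 2 = 8
N_2 = 2 + 8^2 + 8 = 74
N_3 = 2 + 74^2 + 74 = 5552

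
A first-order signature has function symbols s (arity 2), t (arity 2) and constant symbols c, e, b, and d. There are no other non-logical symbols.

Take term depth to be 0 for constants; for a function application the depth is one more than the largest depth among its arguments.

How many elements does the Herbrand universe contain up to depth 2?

Write N_k for the number of ground terms of depth ≤ k. A term of depth ≤ k is either a constant or a function symbol applied to arguments of depth ≤ k−1, so N_k = 4 + N_{k-1}^2 + N_{k-1}^2.
N_0 = 4
N_1 = 4 + 4^2 + 4^2 = 36
N_2 = 4 + 36^2 + 36^2 = 2596

2596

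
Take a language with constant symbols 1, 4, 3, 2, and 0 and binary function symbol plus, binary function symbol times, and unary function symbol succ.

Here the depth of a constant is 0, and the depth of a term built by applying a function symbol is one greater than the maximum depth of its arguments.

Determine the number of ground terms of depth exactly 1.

Let N_k count ground terms of depth at most k. Each non-constant term of depth ≤ k is some function symbol applied to depth-≤(k−1) arguments, giving N_k = 5 + N_{k-1}^2 + N_{k-1}^2 + N_{k-1}.
N_0 = 5
N_1 = 5 + 5^2 + 5^2 + 5 = 60
Terms of depth exactly 1: N_1 − N_0 = 60 − 5 = 55.

55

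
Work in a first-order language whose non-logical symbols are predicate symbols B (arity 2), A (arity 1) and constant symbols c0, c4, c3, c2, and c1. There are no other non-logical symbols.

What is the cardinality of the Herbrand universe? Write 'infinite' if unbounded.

There are no function symbols, so every ground term is one of the 5 constants.
The Herbrand universe is {c0, c4, c3, c2, c1}, which is finite with 5 elements.

5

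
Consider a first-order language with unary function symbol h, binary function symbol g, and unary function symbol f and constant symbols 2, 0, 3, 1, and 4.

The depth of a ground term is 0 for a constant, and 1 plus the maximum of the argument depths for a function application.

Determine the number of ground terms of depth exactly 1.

35

Let N_k count ground terms of depth at most k. Each non-constant term of depth ≤ k is some function symbol applied to depth-≤(k−1) arguments, giving N_k = 5 + N_{k-1} + N_{k-1}^2 + N_{k-1}.
N_0 = 5
N_1 = 5 + 5 + 5^2 + 5 = 40
Terms of depth exactly 1: N_1 − N_0 = 40 − 5 = 35.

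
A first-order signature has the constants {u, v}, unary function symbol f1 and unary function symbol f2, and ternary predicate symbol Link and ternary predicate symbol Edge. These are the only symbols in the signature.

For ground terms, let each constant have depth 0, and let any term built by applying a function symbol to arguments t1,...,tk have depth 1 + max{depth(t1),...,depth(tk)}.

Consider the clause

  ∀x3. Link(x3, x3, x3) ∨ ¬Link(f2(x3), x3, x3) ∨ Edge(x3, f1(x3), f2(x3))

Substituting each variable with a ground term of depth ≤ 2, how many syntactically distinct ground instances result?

14

Ground terms of depth ≤ 2:
  Write N_k for the number of ground terms of depth ≤ k. A term of depth ≤ k is either a constant or a function symbol applied to arguments of depth ≤ k−1, so N_k = 2 + N_{k-1} + N_{k-1}.
  N_0 = 2
  N_1 = 2 + 2 + 2 = 6
  N_2 = 2 + 6 + 6 = 14
So there are 14 ground terms available for substitution.
The clause has 1 distinct variable (x3), which appears in the body. In the free term algebra distinct substitutions yield syntactically distinct ground instances.
Number of ground instances = 14.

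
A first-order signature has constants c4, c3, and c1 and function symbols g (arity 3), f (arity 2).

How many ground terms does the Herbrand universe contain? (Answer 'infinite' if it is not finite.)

The signature has at least one function symbol (g, arity 3) and at least one constant (c4).
Iterating g gives infinitely many distinct ground terms: c4, g(c4, c4, c4), g(g(c4, c4, c4), g(c4, c4, c4), g(c4, c4, c4)), ...
So the Herbrand universe is infinite.

infinite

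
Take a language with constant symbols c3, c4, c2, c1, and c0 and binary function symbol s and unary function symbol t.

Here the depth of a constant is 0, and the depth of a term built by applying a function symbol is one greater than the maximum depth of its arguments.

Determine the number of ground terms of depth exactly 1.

30

Count level by level. With function symbols s/2, t/1, the terms of depth ≤ k are the 5 constants together with each function applied to depth-≤(k−1) tuples, so N_k = 5 + N_{k-1}^2 + N_{k-1}.
N_0 = 5
N_1 = 5 + 5^2 + 5 = 35
Terms of depth exactly 1: N_1 − N_0 = 35 − 5 = 30.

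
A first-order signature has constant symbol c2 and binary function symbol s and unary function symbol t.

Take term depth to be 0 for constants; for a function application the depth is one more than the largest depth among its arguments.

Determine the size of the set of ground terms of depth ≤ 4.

Count level by level. With function symbols s/2, t/1, the terms of depth ≤ k are the 1 constant together with each function applied to depth-≤(k−1) tuples, so N_k = 1 + N_{k-1}^2 + N_{k-1}.
N_0 = 1
N_1 = 1 + 1^2 + 1 = 3
N_2 = 1 + 3^2 + 3 = 13
N_3 = 1 + 13^2 + 13 = 183
N_4 = 1 + 183^2 + 183 = 33673

33673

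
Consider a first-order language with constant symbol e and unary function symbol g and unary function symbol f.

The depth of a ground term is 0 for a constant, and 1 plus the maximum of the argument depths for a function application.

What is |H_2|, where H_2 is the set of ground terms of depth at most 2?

If N_k denotes the number of depth-≤k ground terms, the 1 constant gives N_0 = 1, and each function symbol of arity r contributes N_{k-1}^r new terms at level k: N_k = 1 + N_{k-1} + N_{k-1}.
N_0 = 1
N_1 = 1 + 1 + 1 = 3
N_2 = 1 + 3 + 3 = 7

7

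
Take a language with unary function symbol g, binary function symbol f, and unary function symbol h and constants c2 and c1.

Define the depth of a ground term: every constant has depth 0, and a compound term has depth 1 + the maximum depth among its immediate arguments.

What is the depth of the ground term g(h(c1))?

2

depth(h(c1)) = 1 + depth(c1) = 1 + 0 = 1
depth(g(h(c1))) = 1 + depth(h(c1)) = 1 + 1 = 2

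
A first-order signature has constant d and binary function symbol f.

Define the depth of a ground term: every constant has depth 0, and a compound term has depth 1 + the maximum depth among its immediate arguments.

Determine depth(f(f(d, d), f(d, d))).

depth(f(d, d)) = 1 + max(0, 0) = 1
depth(f(f(d, d), f(d, d))) = 1 + max(1, 1) = 2

2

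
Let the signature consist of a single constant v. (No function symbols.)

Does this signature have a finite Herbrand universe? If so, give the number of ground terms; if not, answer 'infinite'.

There are no function symbols, so the only ground term is the single constant.
The Herbrand universe is {v}, finite with 1 element.

1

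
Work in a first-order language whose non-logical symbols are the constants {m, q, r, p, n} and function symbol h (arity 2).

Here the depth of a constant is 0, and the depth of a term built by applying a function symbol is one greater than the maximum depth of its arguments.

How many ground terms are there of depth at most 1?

30

Count level by level. With function symbols h/2, the terms of depth ≤ k are the 5 constants together with each function applied to depth-≤(k−1) tuples, so N_k = 5 + N_{k-1}^2.
N_0 = 5
N_1 = 5 + 5^2 = 30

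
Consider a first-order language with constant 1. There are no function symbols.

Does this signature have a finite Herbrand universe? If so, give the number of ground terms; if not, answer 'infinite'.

1

There are no function symbols, so the only ground term is the single constant.
The Herbrand universe is {1}, finite with 1 element.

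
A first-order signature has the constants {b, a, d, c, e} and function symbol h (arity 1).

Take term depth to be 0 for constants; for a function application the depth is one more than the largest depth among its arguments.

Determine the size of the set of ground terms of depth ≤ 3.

Write N_k for the number of ground terms of depth ≤ k. A term of depth ≤ k is either a constant or a function symbol applied to arguments of depth ≤ k−1, so N_k = 5 + N_{k-1}.
N_0 = 5
N_1 = 5 + 5 = 10
N_2 = 5 + 10 = 15
N_3 = 5 + 15 = 20

20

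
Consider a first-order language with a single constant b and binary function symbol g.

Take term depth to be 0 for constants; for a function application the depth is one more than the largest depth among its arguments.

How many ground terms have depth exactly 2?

Let N_k = |{terms of depth ≤ k}|. Then N_0 = 1 and N_k = 1 + N_{k-1}^2 for k ≥ 1 (one summand per function symbol, arity giving the exponent).
N_0 = 1
N_1 = 1 + 1^2 = 2
N_2 = 1 + 2^2 = 5
Terms of depth exactly 2: N_2 − N_1 = 5 − 2 = 3.

3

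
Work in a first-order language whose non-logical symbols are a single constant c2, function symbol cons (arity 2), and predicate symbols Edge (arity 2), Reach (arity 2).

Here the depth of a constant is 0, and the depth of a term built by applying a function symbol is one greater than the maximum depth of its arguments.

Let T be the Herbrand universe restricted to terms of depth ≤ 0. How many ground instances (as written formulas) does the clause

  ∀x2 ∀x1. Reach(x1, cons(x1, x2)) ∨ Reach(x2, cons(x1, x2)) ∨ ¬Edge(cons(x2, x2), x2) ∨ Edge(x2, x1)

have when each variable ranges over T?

Ground terms of depth ≤ 0:
  Count level by level. With function symbols cons/2, the terms of depth ≤ k are the 1 constant together with each function applied to depth-≤(k−1) tuples, so N_k = 1 + N_{k-1}^2.
  N_0 = 1
So there is exactly 1 ground term available for substitution.
There are 2 variables to instantiate (x2, x1), each occurring in at least one literal, so different choices give different ground instances.
Number of ground instances = 1^2 = 1.

1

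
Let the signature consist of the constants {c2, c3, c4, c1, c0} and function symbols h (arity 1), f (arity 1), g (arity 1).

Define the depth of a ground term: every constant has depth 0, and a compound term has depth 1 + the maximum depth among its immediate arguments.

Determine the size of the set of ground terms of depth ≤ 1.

Let N_k = |{terms of depth ≤ k}|. Then N_0 = 5 and N_k = 5 + N_{k-1} + N_{k-1} + N_{k-1} for k ≥ 1 (one summand per function symbol, arity giving the exponent).
N_0 = 5
N_1 = 5 + 5 + 5 + 5 = 20

20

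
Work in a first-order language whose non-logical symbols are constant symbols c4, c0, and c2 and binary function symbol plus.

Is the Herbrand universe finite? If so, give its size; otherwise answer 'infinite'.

infinite

The signature has at least one function symbol (plus, arity 2) and at least one constant (c4).
Iterating plus gives infinitely many distinct ground terms: c4, plus(c4, c4), plus(plus(c4, c4), plus(c4, c4)), ...
So the Herbrand universe is infinite.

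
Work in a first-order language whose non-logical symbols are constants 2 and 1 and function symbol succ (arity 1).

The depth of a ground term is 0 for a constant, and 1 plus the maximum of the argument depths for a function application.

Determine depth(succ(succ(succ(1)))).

3

depth(succ(1)) = 1 + depth(1) = 1 + 0 = 1
depth(succ(succ(1))) = 1 + depth(succ(1)) = 1 + 1 = 2
depth(succ(succ(succ(1)))) = 1 + depth(succ(succ(1))) = 1 + 2 = 3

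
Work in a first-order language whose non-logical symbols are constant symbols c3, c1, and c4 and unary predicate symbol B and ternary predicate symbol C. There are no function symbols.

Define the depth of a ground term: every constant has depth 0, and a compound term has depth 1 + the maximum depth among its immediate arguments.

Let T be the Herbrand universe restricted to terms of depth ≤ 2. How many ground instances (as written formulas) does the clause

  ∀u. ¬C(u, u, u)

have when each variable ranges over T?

Ground terms of depth ≤ 2:
  With no function symbols every ground term is a constant, so there are exactly 3 ground terms at every depth bound.
  N_0 = 3
  N_1 = 3
  N_2 = 3
  Explicitly: c3, c1, c4.
So there are 3 ground terms available for substitution.
The clause has 1 distinct variable (u), which appears in the body. In the free term algebra distinct substitutions yield syntactically distinct ground instances.
Number of ground instances = 3.

3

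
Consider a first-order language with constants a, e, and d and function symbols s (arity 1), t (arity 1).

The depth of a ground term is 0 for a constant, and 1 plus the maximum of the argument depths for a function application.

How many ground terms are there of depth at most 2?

21

Write N_k for the number of ground terms of depth ≤ k. A term of depth ≤ k is either a constant or a function symbol applied to arguments of depth ≤ k−1, so N_k = 3 + N_{k-1} + N_{k-1}.
N_0 = 3
N_1 = 3 + 3 + 3 = 9
N_2 = 3 + 9 + 9 = 21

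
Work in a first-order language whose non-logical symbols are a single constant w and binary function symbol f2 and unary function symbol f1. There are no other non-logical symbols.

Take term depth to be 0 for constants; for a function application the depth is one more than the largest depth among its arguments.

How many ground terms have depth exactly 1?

2

Write N_k for the number of ground terms of depth ≤ k. A term of depth ≤ k is either a constant or a function symbol applied to arguments of depth ≤ k−1, so N_k = 1 + N_{k-1}^2 + N_{k-1}.
N_0 = 1
N_1 = 1 + 1^2 + 1 = 3
Terms of depth exactly 1: N_1 − N_0 = 3 − 1 = 2.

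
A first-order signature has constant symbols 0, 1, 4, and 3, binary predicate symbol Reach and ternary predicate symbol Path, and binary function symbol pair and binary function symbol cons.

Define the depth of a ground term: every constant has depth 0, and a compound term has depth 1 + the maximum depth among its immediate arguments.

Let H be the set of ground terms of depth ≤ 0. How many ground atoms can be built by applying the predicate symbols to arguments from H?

80

First count ground terms of depth ≤ 0.
Let N_k = |{terms of depth ≤ k}|. Then N_0 = 4 and N_k = 4 + N_{k-1}^2 + N_{k-1}^2 for k ≥ 1 (one summand per function symbol, arity giving the exponent).
N_0 = 4
Explicitly: 0, 1, 4, 3.
So |H| = 4.
Each predicate of arity r yields |H|^r ground atoms (one per choice of an r-tuple from H):
  Reach: 4^2 = 16;  Path: 4^3 = 64
Total ground atoms: 16 + 64 = 80.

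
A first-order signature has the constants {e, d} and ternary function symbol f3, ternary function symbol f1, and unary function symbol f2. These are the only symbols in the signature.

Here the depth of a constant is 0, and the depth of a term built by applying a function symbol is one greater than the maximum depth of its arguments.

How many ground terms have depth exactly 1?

18

Let N_k count ground terms of depth at most k. Each non-constant term of depth ≤ k is some function symbol applied to depth-≤(k−1) arguments, giving N_k = 2 + N_{k-1}^3 + N_{k-1}^3 + N_{k-1}.
N_0 = 2
N_1 = 2 + 2^3 + 2^3 + 2 = 20
Terms of depth exactly 1: N_1 − N_0 = 20 − 2 = 18.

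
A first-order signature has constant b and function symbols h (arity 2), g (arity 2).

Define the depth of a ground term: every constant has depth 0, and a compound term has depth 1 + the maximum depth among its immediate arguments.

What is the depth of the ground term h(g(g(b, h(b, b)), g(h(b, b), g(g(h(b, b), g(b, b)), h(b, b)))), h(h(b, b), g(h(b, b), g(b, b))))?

6

depth(h(b, b)) = 1 + max(0, 0) = 1
depth(g(b, h(b, b))) = 1 + max(0, 1) = 2
depth(g(b, b)) = 1 + max(0, 0) = 1
depth(g(h(b, b), g(b, b))) = 1 + max(1, 1) = 2
depth(g(g(h(b, b), g(b, b)), h(b, b))) = 1 + max(2, 1) = 3
depth(g(h(b, b), g(g(h(b, b), g(b, b)), h(b, b)))) = 1 + max(1, 3) = 4
depth(g(g(b, h(b, b)), g(h(b, b), g(g(h(b, b), g(b, b)), h(b, b))))) = 1 + max(2, 4) = 5
depth(h(h(b, b), g(h(b, b), g(b, b)))) = 1 + max(1, 2) = 3
depth(h(g(g(b, h(b, b)), g(h(b, b), g(g(h(b, b), g(b, b)), h(b, b)))), h(h(b, b), g(h(b, b), g(b, b))))) = 1 + max(5, 3) = 6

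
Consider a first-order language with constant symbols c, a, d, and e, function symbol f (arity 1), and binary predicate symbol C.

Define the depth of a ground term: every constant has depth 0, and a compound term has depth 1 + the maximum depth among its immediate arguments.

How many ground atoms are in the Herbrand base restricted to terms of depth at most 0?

16

First count ground terms of depth ≤ 0.
Let N_k count ground terms of depth at most k. Each non-constant term of depth ≤ k is some function symbol applied to depth-≤(k−1) arguments, giving N_k = 4 + N_{k-1}.
N_0 = 4
So |H| = 4.
A ground atom is a predicate applied to a tuple of terms from H, so the count is the sum over predicates of |H|^arity:
  C: 4^2 = 16
Total ground atoms: 16.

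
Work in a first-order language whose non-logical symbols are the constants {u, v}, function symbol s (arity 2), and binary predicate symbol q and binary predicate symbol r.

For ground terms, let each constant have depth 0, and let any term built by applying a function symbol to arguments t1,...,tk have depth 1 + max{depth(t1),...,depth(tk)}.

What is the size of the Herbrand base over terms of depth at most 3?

First count ground terms of depth ≤ 3.
Let N_k count ground terms of depth at most k. Each non-constant term of depth ≤ k is some function symbol applied to depth-≤(k−1) arguments, giving N_k = 2 + N_{k-1}^2.
N_0 = 2
N_1 = 2 + 2^2 = 6
N_2 = 2 + 6^2 = 38
N_3 = 2 + 38^2 = 1446
So |H| = 1446.
Ground atoms are formed by filling each argument slot of a predicate with a term from H, so an r-ary predicate gives |H|^r atoms:
  q: 1446^2 = 2090916;  r: 1446^2 = 2090916
Total ground atoms: 2090916 + 2090916 = 4181832.

4181832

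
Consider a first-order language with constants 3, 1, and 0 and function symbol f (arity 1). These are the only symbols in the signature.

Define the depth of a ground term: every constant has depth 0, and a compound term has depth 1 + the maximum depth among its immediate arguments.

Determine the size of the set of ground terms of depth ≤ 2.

9

Let N_k count ground terms of depth at most k. Each non-constant term of depth ≤ k is some function symbol applied to depth-≤(k−1) arguments, giving N_k = 3 + N_{k-1}.
N_0 = 3
N_1 = 3 + 3 = 6
N_2 = 3 + 6 = 9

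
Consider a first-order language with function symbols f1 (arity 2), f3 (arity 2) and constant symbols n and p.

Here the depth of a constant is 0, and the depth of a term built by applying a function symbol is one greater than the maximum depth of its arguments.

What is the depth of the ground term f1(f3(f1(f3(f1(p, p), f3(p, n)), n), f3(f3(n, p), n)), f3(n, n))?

5

depth(f1(p, p)) = 1 + max(0, 0) = 1
depth(f3(p, n)) = 1 + max(0, 0) = 1
depth(f3(f1(p, p), f3(p, n))) = 1 + max(1, 1) = 2
depth(f1(f3(f1(p, p), f3(p, n)), n)) = 1 + max(2, 0) = 3
depth(f3(n, p)) = 1 + max(0, 0) = 1
depth(f3(f3(n, p), n)) = 1 + max(1, 0) = 2
depth(f3(f1(f3(f1(p, p), f3(p, n)), n), f3(f3(n, p), n))) = 1 + max(3, 2) = 4
depth(f3(n, n)) = 1 + max(0, 0) = 1
depth(f1(f3(f1(f3(f1(p, p), f3(p, n)), n), f3(f3(n, p), n)), f3(n, n))) = 1 + max(4, 1) = 5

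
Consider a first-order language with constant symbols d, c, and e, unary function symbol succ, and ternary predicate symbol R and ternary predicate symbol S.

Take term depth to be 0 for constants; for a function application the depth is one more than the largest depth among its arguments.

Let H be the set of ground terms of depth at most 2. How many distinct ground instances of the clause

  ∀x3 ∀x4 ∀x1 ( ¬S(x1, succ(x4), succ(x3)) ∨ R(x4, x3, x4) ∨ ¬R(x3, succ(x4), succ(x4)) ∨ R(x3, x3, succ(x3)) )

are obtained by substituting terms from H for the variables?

Ground terms of depth ≤ 2:
  Count level by level. With function symbols succ/1, the terms of depth ≤ k are the 3 constants together with each function applied to depth-≤(k−1) tuples, so N_k = 3 + N_{k-1}.
  N_0 = 3
  N_1 = 3 + 3 = 6
  N_2 = 3 + 6 = 9
  Explicitly: d, c, e, succ(d), succ(c), succ(e), succ(succ(d)), succ(succ(c)), succ(succ(e)).
So there are 9 ground terms available for substitution.
The body mentions every one of the 3 quantified variables; since ground terms form a free algebra, no two substitutions collapse to the same formula.
Number of ground instances = 9^3 = 729.

729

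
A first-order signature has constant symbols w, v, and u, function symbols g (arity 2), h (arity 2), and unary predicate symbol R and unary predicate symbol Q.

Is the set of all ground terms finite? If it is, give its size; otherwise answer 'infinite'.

The signature has at least one function symbol (g, arity 2) and at least one constant (w).
Iterating g gives infinitely many distinct ground terms: w, g(w, w), g(g(w, w), g(w, w)), ...
So the Herbrand universe is infinite.

infinite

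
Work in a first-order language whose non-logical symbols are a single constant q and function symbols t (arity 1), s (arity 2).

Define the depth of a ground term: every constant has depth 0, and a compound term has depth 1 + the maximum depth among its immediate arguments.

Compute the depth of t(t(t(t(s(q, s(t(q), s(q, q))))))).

depth(t(q)) = 1 + depth(q) = 1 + 0 = 1
depth(s(q, q)) = 1 + max(0, 0) = 1
depth(s(t(q), s(q, q))) = 1 + max(1, 1) = 2
depth(s(q, s(t(q), s(q, q)))) = 1 + max(0, 2) = 3
depth(t(s(q, s(t(q), s(q, q))))) = 1 + depth(s(q, s(t(q), s(q, q)))) = 1 + 3 = 4
depth(t(t(s(q, s(t(q), s(q, q)))))) = 1 + depth(t(s(q, s(t(q), s(q, q))))) = 1 + 4 = 5
depth(t(t(t(s(q, s(t(q), s(q, q))))))) = 1 + depth(t(t(s(q, s(t(q), s(q, q)))))) = 1 + 5 = 6
depth(t(t(t(t(s(q, s(t(q), s(q, q)))))))) = 1 + depth(t(t(t(s(q, s(t(q), s(q, q))))))) = 1 + 6 = 7

7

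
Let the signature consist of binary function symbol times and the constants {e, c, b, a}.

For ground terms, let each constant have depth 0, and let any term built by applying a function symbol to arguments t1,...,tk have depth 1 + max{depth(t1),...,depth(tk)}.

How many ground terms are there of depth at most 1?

Count level by level. With function symbols times/2, the terms of depth ≤ k are the 4 constants together with each function applied to depth-≤(k−1) tuples, so N_k = 4 + N_{k-1}^2.
N_0 = 4
N_1 = 4 + 4^2 = 20

20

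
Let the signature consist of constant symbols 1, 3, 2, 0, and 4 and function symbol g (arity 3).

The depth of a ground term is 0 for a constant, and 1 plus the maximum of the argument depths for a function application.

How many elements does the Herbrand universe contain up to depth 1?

130

Let N_k count ground terms of depth at most k. Each non-constant term of depth ≤ k is some function symbol applied to depth-≤(k−1) arguments, giving N_k = 5 + N_{k-1}^3.
N_0 = 5
N_1 = 5 + 5^3 = 130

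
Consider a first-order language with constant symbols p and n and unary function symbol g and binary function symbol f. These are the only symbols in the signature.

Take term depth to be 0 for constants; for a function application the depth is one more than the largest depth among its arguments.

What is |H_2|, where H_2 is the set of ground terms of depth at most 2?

Write N_k for the number of ground terms of depth ≤ k. A term of depth ≤ k is either a constant or a function symbol applied to arguments of depth ≤ k−1, so N_k = 2 + N_{k-1} + N_{k-1}^2.
N_0 = 2
N_1 = 2 + 2 + 2^2 = 8
N_2 = 2 + 8 + 8^2 = 74

74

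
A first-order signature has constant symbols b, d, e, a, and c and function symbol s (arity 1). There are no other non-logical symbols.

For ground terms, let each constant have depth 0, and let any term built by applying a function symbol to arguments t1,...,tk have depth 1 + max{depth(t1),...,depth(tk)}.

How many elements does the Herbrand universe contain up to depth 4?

Write N_k for the number of ground terms of depth ≤ k. A term of depth ≤ k is either a constant or a function symbol applied to arguments of depth ≤ k−1, so N_k = 5 + N_{k-1}.
N_0 = 5
N_1 = 5 + 5 = 10
N_2 = 5 + 10 = 15
N_3 = 5 + 15 = 20
N_4 = 5 + 20 = 25

25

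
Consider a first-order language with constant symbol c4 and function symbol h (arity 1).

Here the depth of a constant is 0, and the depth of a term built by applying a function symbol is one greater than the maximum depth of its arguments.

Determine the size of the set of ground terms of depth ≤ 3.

4

If N_k denotes the number of depth-≤k ground terms, the 1 constant gives N_0 = 1, and each function symbol of arity r contributes N_{k-1}^r new terms at level k: N_k = 1 + N_{k-1}.
N_0 = 1
N_1 = 1 + 1 = 2
N_2 = 1 + 2 = 3
N_3 = 1 + 3 = 4
Explicitly: c4, h(c4), h(h(c4)), h(h(h(c4))).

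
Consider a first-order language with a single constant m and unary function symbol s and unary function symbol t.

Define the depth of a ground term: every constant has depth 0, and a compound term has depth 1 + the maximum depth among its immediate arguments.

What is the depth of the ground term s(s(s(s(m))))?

depth(s(m)) = 1 + depth(m) = 1 + 0 = 1
depth(s(s(m))) = 1 + depth(s(m)) = 1 + 1 = 2
depth(s(s(s(m)))) = 1 + depth(s(s(m))) = 1 + 2 = 3
depth(s(s(s(s(m))))) = 1 + depth(s(s(s(m)))) = 1 + 3 = 4

4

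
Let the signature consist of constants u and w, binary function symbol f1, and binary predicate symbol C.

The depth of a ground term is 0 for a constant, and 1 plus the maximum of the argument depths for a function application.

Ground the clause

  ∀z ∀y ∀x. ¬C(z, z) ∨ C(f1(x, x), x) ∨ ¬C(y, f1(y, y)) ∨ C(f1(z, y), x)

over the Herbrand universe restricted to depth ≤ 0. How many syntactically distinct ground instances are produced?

8

Ground terms of depth ≤ 0:
  If N_k denotes the number of depth-≤k ground terms, the 2 constants give N_0 = 2, and each function symbol of arity r contributes N_{k-1}^r new terms at level k: N_k = 2 + N_{k-1}^2.
  N_0 = 2
  Explicitly: u, w.
So there are 2 ground terms available for substitution.
There are 3 variables to instantiate (z, y, x), each occurring in at least one literal, so different choices give different ground instances.
Number of ground instances = 2^3 = 8.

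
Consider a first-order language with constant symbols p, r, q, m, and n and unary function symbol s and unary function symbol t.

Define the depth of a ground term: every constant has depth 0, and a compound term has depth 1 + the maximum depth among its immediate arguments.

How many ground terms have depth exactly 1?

10

Let N_k = |{terms of depth ≤ k}|. Then N_0 = 5 and N_k = 5 + N_{k-1} + N_{k-1} for k ≥ 1 (one summand per function symbol, arity giving the exponent).
N_0 = 5
N_1 = 5 + 5 + 5 = 15
Terms of depth exactly 1: N_1 − N_0 = 15 − 5 = 10.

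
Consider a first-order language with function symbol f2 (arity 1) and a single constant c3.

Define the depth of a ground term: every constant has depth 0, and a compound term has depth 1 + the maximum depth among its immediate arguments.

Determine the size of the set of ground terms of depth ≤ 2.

3

If N_k denotes the number of depth-≤k ground terms, the 1 constant gives N_0 = 1, and each function symbol of arity r contributes N_{k-1}^r new terms at level k: N_k = 1 + N_{k-1}.
N_0 = 1
N_1 = 1 + 1 = 2
N_2 = 1 + 2 = 3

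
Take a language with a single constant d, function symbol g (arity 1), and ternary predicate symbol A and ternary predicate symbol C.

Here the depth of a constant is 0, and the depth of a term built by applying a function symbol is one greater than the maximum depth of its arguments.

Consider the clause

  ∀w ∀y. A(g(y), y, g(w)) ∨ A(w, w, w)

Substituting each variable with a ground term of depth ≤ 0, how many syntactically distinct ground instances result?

1

Ground terms of depth ≤ 0:
  If N_k denotes the number of depth-≤k ground terms, the 1 constant gives N_0 = 1, and each function symbol of arity r contributes N_{k-1}^r new terms at level k: N_k = 1 + N_{k-1}.
  N_0 = 1
  Explicitly: d.
So there is exactly 1 ground term available for substitution.
There are 2 variables to instantiate (w, y), each occurring in at least one literal, so different choices give different ground instances.
Number of ground instances = 1^2 = 1.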